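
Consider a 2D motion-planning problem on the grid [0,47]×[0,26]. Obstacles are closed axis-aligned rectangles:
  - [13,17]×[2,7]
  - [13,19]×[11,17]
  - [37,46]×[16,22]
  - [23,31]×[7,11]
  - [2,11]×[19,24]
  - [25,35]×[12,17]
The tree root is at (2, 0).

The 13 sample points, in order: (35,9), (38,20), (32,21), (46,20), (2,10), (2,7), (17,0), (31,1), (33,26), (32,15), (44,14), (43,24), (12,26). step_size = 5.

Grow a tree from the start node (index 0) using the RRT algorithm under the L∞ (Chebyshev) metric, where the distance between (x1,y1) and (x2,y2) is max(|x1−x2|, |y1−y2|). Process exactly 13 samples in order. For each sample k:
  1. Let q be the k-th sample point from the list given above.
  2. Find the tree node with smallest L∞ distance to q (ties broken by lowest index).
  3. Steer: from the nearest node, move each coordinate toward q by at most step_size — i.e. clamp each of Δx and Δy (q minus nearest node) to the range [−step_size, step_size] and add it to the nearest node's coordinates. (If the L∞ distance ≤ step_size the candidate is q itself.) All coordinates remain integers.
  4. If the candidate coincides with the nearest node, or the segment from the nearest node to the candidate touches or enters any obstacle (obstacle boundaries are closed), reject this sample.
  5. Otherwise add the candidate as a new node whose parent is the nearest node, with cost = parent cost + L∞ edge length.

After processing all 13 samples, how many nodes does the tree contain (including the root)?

Node count: 7

1. q=(35,9) nearest=0 d=33 new=(7,5) → add node 1 parent=0 cost=5
2. q=(38,20) nearest=1 d=31 new=(12,10) → add node 2 parent=1 cost=10
3. q=(32,21) nearest=2 d=20 new=(17,15) → blocked by [13,19]×[11,17], reject
4. q=(46,20) nearest=2 d=34 new=(17,15) → blocked by [13,19]×[11,17], reject
5. q=(2,10) nearest=1 d=5 new=(2,10) → add node 3 parent=1 cost=10
6. q=(2,7) nearest=3 d=3 new=(2,7) → add node 4 parent=3 cost=13
7. q=(17,0) nearest=1 d=10 new=(12,0) → add node 5 parent=1 cost=10
8. q=(31,1) nearest=2 d=19 new=(17,5) → blocked by [13,17]×[2,7], reject
9. q=(33,26) nearest=2 d=21 new=(17,15) → blocked by [13,19]×[11,17], reject
10. q=(32,15) nearest=2 d=20 new=(17,15) → blocked by [13,19]×[11,17], reject
11. q=(44,14) nearest=2 d=32 new=(17,14) → blocked by [13,19]×[11,17], reject
12. q=(43,24) nearest=2 d=31 new=(17,15) → blocked by [13,19]×[11,17], reject
13. q=(12,26) nearest=2 d=16 new=(12,15) → add node 6 parent=2 cost=15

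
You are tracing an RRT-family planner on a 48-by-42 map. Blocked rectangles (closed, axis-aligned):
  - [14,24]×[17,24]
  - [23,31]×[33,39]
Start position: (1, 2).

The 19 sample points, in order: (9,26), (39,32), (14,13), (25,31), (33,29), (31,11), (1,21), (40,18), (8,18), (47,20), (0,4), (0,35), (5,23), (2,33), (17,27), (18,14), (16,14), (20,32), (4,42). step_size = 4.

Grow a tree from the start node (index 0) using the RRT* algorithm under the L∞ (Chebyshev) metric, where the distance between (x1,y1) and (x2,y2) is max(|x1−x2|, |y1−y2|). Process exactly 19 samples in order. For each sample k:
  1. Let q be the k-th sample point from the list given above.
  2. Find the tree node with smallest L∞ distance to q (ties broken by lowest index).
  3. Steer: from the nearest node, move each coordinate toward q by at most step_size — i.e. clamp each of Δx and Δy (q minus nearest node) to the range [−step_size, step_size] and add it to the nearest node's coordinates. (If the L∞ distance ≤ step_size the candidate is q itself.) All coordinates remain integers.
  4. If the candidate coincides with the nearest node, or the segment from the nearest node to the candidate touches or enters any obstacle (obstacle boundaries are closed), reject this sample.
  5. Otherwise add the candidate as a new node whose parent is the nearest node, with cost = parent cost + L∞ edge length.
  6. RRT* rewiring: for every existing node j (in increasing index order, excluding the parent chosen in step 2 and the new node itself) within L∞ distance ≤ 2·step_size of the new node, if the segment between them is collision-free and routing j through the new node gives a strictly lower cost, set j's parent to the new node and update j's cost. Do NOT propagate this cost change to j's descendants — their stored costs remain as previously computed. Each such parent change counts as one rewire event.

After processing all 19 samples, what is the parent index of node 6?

Parent of node 6: 4

1. q=(9,26) nearest=0 d=24 new=(5,6) → add node 1 parent=0 cost=4
2. q=(39,32) nearest=1 d=34 new=(9,10) → add node 2 parent=1 cost=8
3. q=(14,13) nearest=2 d=5 new=(13,13) → add node 3 parent=2 cost=12
4. q=(25,31) nearest=3 d=18 new=(17,17) → blocked by [14,24]×[17,24], reject
5. q=(33,29) nearest=3 d=20 new=(17,17) → blocked by [14,24]×[17,24], reject
6. q=(31,11) nearest=3 d=18 new=(17,11) → add node 4 parent=3 cost=16
7. q=(1,21) nearest=2 d=11 new=(5,14) → add node 5 parent=2 cost=12
8. q=(40,18) nearest=4 d=23 new=(21,15) → add node 6 parent=4 cost=20
9. q=(8,18) nearest=5 d=4 new=(8,18) → add node 7 parent=5 cost=16
10. q=(47,20) nearest=6 d=26 new=(25,19) → blocked by [14,24]×[17,24], reject
11. q=(0,4) nearest=0 d=2 new=(0,4) → add node 8 parent=0 cost=2
12. q=(0,35) nearest=7 d=17 new=(4,22) → add node 9 parent=7 cost=20
13. q=(5,23) nearest=9 d=1 new=(5,23) → add node 10 parent=9 cost=21
14. q=(2,33) nearest=10 d=10 new=(2,27) → add node 11 parent=10 cost=25
15. q=(17,27) nearest=7 d=9 new=(12,22) → add node 12 parent=7 cost=20
16. q=(18,14) nearest=4 d=3 new=(18,14) → add node 13 parent=4 cost=19
17. q=(16,14) nearest=13 d=2 new=(16,14) → add node 14 parent=13 cost=21
18. q=(20,32) nearest=12 d=10 new=(16,26) → blocked by [14,24]×[17,24], reject
19. q=(4,42) nearest=11 d=15 new=(4,31) → add node 15 parent=11 cost=29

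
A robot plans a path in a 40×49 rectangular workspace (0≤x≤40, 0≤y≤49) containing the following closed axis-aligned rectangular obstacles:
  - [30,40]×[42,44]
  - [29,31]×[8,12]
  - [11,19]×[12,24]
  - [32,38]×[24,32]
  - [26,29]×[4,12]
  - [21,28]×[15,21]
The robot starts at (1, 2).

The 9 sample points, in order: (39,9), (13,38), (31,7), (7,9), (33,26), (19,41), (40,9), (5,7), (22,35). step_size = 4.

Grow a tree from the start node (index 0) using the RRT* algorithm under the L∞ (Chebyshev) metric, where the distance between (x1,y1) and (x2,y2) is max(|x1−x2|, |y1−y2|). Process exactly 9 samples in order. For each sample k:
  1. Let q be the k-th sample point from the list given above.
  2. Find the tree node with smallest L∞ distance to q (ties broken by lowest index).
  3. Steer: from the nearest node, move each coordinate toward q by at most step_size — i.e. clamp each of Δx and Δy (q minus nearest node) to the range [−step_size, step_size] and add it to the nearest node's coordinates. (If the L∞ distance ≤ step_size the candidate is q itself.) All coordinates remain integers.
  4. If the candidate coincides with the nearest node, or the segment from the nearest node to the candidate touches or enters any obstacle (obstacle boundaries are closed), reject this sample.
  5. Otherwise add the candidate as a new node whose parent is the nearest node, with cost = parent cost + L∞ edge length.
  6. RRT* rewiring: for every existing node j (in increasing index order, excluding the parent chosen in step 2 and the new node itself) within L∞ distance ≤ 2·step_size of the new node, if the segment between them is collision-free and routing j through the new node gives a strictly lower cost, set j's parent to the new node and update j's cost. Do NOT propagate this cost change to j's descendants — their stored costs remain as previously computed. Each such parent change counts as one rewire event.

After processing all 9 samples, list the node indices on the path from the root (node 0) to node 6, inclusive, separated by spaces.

Path: 0 1 2 3 5 6

1. q=(39,9) nearest=0 d=38 new=(5,6) → add node 1 parent=0 cost=4
2. q=(13,38) nearest=1 d=32 new=(9,10) → add node 2 parent=1 cost=8
3. q=(31,7) nearest=2 d=22 new=(13,7) → add node 3 parent=2 cost=12
4. q=(7,9) nearest=2 d=2 new=(7,9) → add node 4 parent=2 cost=10
5. q=(33,26) nearest=3 d=20 new=(17,11) → add node 5 parent=3 cost=16
6. q=(19,41) nearest=5 d=30 new=(19,15) → blocked by [11,19]×[12,24], reject
7. q=(40,9) nearest=5 d=23 new=(21,9) → add node 6 parent=5 cost=20
8. q=(5,7) nearest=1 d=1 new=(5,7) → add node 7 parent=1 cost=5; rewire 4→7 (7<10)
9. q=(22,35) nearest=5 d=24 new=(21,15) → blocked by [11,19]×[12,24], reject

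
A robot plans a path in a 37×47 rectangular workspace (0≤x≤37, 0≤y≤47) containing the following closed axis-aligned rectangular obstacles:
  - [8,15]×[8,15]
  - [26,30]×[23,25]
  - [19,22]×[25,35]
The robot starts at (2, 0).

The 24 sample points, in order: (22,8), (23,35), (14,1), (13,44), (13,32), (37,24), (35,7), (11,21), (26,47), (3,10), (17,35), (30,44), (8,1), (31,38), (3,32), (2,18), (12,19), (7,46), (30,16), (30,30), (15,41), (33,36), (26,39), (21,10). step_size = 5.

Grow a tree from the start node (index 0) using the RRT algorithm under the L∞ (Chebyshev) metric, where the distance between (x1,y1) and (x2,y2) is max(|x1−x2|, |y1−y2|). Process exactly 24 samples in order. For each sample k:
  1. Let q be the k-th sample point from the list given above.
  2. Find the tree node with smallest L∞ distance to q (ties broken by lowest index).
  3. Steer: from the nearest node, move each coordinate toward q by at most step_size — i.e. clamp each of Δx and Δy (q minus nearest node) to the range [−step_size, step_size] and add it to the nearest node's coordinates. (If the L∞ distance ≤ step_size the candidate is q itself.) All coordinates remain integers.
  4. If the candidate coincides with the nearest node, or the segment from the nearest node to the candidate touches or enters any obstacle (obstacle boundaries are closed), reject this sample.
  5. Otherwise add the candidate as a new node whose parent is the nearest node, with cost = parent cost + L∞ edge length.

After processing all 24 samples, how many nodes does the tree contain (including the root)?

Node count: 19

1. q=(22,8) nearest=0 d=20 new=(7,5) → add node 1 parent=0 cost=5
2. q=(23,35) nearest=1 d=30 new=(12,10) → blocked by [8,15]×[8,15], reject
3. q=(14,1) nearest=1 d=7 new=(12,1) → add node 2 parent=1 cost=10
4. q=(13,44) nearest=1 d=39 new=(12,10) → blocked by [8,15]×[8,15], reject
5. q=(13,32) nearest=1 d=27 new=(12,10) → blocked by [8,15]×[8,15], reject
6. q=(37,24) nearest=2 d=25 new=(17,6) → add node 3 parent=2 cost=15
7. q=(35,7) nearest=3 d=18 new=(22,7) → add node 4 parent=3 cost=20
8. q=(11,21) nearest=4 d=14 new=(17,12) → add node 5 parent=4 cost=25
9. q=(26,47) nearest=5 d=35 new=(22,17) → add node 6 parent=5 cost=30
10. q=(3,10) nearest=1 d=5 new=(3,10) → add node 7 parent=1 cost=10
11. q=(17,35) nearest=6 d=18 new=(17,22) → add node 8 parent=6 cost=35
12. q=(30,44) nearest=8 d=22 new=(22,27) → blocked by [19,22]×[25,35], reject
13. q=(8,1) nearest=1 d=4 new=(8,1) → add node 9 parent=1 cost=9
14. q=(31,38) nearest=8 d=16 new=(22,27) → blocked by [19,22]×[25,35], reject
15. q=(3,32) nearest=8 d=14 new=(12,27) → add node 10 parent=8 cost=40
16. q=(2,18) nearest=7 d=8 new=(2,15) → add node 11 parent=7 cost=15
17. q=(12,19) nearest=8 d=5 new=(12,19) → add node 12 parent=8 cost=40
18. q=(7,46) nearest=10 d=19 new=(7,32) → add node 13 parent=10 cost=45
19. q=(30,16) nearest=6 d=8 new=(27,16) → add node 14 parent=6 cost=35
20. q=(30,30) nearest=6 d=13 new=(27,22) → add node 15 parent=6 cost=35
21. q=(15,41) nearest=13 d=9 new=(12,37) → add node 16 parent=13 cost=50
22. q=(33,36) nearest=15 d=14 new=(32,27) → blocked by [26,30]×[23,25], reject
23. q=(26,39) nearest=10 d=14 new=(17,32) → add node 17 parent=10 cost=45
24. q=(21,10) nearest=4 d=3 new=(21,10) → add node 18 parent=4 cost=23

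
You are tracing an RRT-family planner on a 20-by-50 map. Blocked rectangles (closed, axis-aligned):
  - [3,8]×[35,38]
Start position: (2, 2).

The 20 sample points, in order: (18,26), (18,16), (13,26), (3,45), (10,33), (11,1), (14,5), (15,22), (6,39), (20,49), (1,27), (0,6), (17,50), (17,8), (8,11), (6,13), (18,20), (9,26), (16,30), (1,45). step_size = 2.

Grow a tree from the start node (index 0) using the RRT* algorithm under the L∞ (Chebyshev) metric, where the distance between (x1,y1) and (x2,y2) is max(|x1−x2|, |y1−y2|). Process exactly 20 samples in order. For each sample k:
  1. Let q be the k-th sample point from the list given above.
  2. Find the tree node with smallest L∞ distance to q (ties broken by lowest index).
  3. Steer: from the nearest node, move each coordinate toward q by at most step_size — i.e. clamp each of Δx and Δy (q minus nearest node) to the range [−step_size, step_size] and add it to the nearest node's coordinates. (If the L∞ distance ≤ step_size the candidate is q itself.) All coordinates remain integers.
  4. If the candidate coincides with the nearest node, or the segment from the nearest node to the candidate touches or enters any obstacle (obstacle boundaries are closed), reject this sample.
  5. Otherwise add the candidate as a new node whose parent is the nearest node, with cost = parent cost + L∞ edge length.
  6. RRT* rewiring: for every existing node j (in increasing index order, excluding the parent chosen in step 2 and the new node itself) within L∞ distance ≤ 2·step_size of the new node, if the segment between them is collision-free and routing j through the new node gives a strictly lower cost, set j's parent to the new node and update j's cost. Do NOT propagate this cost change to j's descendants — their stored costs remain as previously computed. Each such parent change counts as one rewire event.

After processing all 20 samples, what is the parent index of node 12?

Parent of node 12: 0

1. q=(18,26) nearest=0 d=24 new=(4,4) → add node 1 parent=0 cost=2
2. q=(18,16) nearest=1 d=14 new=(6,6) → add node 2 parent=1 cost=4
3. q=(13,26) nearest=2 d=20 new=(8,8) → add node 3 parent=2 cost=6
4. q=(3,45) nearest=3 d=37 new=(6,10) → add node 4 parent=3 cost=8
5. q=(10,33) nearest=4 d=23 new=(8,12) → add node 5 parent=4 cost=10
6. q=(11,1) nearest=2 d=5 new=(8,4) → add node 6 parent=2 cost=6
7. q=(14,5) nearest=3 d=6 new=(10,6) → add node 7 parent=3 cost=8
8. q=(15,22) nearest=5 d=10 new=(10,14) → add node 8 parent=5 cost=12
9. q=(6,39) nearest=8 d=25 new=(8,16) → add node 9 parent=8 cost=14
10. q=(20,49) nearest=9 d=33 new=(10,18) → add node 10 parent=9 cost=16
11. q=(1,27) nearest=10 d=9 new=(8,20) → add node 11 parent=10 cost=18
12. q=(0,6) nearest=0 d=4 new=(0,4) → add node 12 parent=0 cost=2
13. q=(17,50) nearest=11 d=30 new=(10,22) → add node 13 parent=11 cost=20
14. q=(17,8) nearest=7 d=7 new=(12,8) → add node 14 parent=7 cost=10
15. q=(8,11) nearest=5 d=1 new=(8,11) → add node 15 parent=5 cost=11
16. q=(6,13) nearest=5 d=2 new=(6,13) → add node 16 parent=5 cost=12
17. q=(18,20) nearest=8 d=8 new=(12,16) → add node 17 parent=8 cost=14
18. q=(9,26) nearest=13 d=4 new=(9,24) → add node 18 parent=13 cost=22
19. q=(16,30) nearest=18 d=7 new=(11,26) → add node 19 parent=18 cost=24
20. q=(1,45) nearest=19 d=19 new=(9,28) → add node 20 parent=19 cost=26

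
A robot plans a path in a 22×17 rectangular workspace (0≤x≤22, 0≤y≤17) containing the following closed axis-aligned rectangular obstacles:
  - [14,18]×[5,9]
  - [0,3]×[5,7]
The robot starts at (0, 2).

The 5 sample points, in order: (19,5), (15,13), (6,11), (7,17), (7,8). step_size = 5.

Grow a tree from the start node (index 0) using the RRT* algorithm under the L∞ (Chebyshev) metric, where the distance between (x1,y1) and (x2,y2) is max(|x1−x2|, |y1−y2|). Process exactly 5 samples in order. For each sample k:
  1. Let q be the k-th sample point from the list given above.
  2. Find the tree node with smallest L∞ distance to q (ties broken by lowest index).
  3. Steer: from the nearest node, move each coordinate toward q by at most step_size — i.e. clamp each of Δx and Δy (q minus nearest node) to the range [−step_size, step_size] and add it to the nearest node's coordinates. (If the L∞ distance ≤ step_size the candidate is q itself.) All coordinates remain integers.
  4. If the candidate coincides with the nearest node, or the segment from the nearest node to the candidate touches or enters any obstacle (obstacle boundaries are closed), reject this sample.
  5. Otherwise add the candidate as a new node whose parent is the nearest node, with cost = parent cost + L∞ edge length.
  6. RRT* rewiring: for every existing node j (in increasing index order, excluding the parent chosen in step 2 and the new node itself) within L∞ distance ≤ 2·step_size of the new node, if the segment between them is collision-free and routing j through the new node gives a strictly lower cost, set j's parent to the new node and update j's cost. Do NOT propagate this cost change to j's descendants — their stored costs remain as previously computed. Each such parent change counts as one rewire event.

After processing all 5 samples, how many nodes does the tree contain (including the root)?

1. q=(19,5) nearest=0 d=19 new=(5,5) → add node 1 parent=0 cost=5
2. q=(15,13) nearest=1 d=10 new=(10,10) → add node 2 parent=1 cost=10
3. q=(6,11) nearest=2 d=4 new=(6,11) → add node 3 parent=2 cost=14
4. q=(7,17) nearest=3 d=6 new=(7,16) → add node 4 parent=3 cost=19
5. q=(7,8) nearest=1 d=3 new=(7,8) → add node 5 parent=1 cost=8; rewire 3→5 (11<14); rewire 4→5 (16<19)

Node count: 6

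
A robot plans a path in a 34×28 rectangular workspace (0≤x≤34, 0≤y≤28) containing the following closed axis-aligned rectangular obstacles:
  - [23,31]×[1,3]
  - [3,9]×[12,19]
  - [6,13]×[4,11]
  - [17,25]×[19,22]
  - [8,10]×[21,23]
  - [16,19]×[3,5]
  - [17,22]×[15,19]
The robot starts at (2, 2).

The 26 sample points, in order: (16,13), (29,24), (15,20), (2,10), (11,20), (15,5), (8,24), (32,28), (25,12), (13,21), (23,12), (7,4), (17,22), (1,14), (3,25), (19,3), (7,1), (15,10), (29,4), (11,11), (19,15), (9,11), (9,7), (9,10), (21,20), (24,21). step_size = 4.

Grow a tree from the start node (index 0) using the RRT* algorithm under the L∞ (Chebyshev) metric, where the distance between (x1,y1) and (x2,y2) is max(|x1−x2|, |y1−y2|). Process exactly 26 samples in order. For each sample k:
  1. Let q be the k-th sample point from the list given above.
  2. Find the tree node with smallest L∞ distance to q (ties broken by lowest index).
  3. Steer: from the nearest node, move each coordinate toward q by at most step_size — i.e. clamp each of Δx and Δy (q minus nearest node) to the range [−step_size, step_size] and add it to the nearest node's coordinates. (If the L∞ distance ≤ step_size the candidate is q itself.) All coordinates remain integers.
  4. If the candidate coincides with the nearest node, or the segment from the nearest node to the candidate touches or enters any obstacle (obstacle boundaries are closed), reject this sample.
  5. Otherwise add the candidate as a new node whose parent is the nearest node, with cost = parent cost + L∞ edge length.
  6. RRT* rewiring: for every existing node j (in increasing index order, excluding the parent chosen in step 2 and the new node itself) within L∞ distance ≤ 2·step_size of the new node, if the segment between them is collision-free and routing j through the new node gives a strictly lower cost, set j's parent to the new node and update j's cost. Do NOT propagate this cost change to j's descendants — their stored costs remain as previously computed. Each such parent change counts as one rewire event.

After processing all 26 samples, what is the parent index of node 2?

Parent of node 2: 1

1. q=(16,13) nearest=0 d=14 new=(6,6) → blocked by [6,13]×[4,11], reject
2. q=(29,24) nearest=0 d=27 new=(6,6) → blocked by [6,13]×[4,11], reject
3. q=(15,20) nearest=0 d=18 new=(6,6) → blocked by [6,13]×[4,11], reject
4. q=(2,10) nearest=0 d=8 new=(2,6) → add node 1 parent=0 cost=4
5. q=(11,20) nearest=1 d=14 new=(6,10) → blocked by [6,13]×[4,11], reject
6. q=(15,5) nearest=0 d=13 new=(6,5) → blocked by [6,13]×[4,11], reject
7. q=(8,24) nearest=1 d=18 new=(6,10) → blocked by [6,13]×[4,11], reject
8. q=(32,28) nearest=0 d=30 new=(6,6) → blocked by [6,13]×[4,11], reject
9. q=(25,12) nearest=0 d=23 new=(6,6) → blocked by [6,13]×[4,11], reject
10. q=(13,21) nearest=1 d=15 new=(6,10) → blocked by [6,13]×[4,11], reject
11. q=(23,12) nearest=0 d=21 new=(6,6) → blocked by [6,13]×[4,11], reject
12. q=(7,4) nearest=0 d=5 new=(6,4) → blocked by [6,13]×[4,11], reject
13. q=(17,22) nearest=1 d=16 new=(6,10) → blocked by [6,13]×[4,11], reject
14. q=(1,14) nearest=1 d=8 new=(1,10) → add node 2 parent=1 cost=8
15. q=(3,25) nearest=2 d=15 new=(3,14) → blocked by [3,9]×[12,19], reject
16. q=(19,3) nearest=0 d=17 new=(6,3) → add node 3 parent=0 cost=4
17. q=(7,1) nearest=3 d=2 new=(7,1) → add node 4 parent=3 cost=6
18. q=(15,10) nearest=3 d=9 new=(10,7) → blocked by [6,13]×[4,11], reject
19. q=(29,4) nearest=4 d=22 new=(11,4) → blocked by [6,13]×[4,11], reject
20. q=(11,11) nearest=3 d=8 new=(10,7) → blocked by [6,13]×[4,11], reject
21. q=(19,15) nearest=3 d=13 new=(10,7) → blocked by [6,13]×[4,11], reject
22. q=(9,11) nearest=1 d=7 new=(6,10) → blocked by [6,13]×[4,11], reject
23. q=(9,7) nearest=3 d=4 new=(9,7) → blocked by [6,13]×[4,11], reject
24. q=(9,10) nearest=1 d=7 new=(6,10) → blocked by [6,13]×[4,11], reject
25. q=(21,20) nearest=3 d=17 new=(10,7) → blocked by [6,13]×[4,11], reject
26. q=(24,21) nearest=3 d=18 new=(10,7) → blocked by [6,13]×[4,11], reject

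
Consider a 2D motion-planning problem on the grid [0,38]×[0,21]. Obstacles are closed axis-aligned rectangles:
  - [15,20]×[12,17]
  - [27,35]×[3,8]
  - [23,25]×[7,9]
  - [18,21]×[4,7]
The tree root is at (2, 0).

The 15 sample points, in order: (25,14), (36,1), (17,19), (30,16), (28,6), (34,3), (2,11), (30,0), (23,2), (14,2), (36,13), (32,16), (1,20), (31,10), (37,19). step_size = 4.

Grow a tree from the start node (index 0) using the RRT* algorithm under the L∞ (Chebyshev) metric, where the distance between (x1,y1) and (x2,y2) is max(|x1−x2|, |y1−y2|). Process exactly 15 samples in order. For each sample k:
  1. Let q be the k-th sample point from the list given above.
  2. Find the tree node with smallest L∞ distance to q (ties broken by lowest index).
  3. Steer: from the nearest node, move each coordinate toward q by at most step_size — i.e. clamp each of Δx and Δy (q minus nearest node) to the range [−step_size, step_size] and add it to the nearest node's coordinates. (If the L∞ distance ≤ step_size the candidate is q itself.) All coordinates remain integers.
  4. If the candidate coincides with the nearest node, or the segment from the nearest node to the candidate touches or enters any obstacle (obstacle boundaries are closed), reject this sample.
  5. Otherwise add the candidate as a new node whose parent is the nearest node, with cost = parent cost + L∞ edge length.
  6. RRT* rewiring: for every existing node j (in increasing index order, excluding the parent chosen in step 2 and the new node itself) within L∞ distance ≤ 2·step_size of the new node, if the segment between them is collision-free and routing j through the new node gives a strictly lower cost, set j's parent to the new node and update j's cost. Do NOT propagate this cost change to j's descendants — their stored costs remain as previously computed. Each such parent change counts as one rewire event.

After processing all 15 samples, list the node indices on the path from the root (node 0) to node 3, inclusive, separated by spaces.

Path: 0 1 3

1. q=(25,14) nearest=0 d=23 new=(6,4) → add node 1 parent=0 cost=4
2. q=(36,1) nearest=1 d=30 new=(10,1) → add node 2 parent=1 cost=8
3. q=(17,19) nearest=1 d=15 new=(10,8) → add node 3 parent=1 cost=8
4. q=(30,16) nearest=2 d=20 new=(14,5) → add node 4 parent=2 cost=12
5. q=(28,6) nearest=4 d=14 new=(18,6) → blocked by [18,21]×[4,7], reject
6. q=(34,3) nearest=4 d=20 new=(18,3) → add node 5 parent=4 cost=16
7. q=(2,11) nearest=1 d=7 new=(2,8) → add node 6 parent=1 cost=8
8. q=(30,0) nearest=5 d=12 new=(22,0) → add node 7 parent=5 cost=20
9. q=(23,2) nearest=7 d=2 new=(23,2) → add node 8 parent=7 cost=22
10. q=(14,2) nearest=4 d=3 new=(14,2) → add node 9 parent=4 cost=15
11. q=(36,13) nearest=8 d=13 new=(27,6) → blocked by [27,35]×[3,8], reject
12. q=(32,16) nearest=5 d=14 new=(22,7) → blocked by [18,21]×[4,7], reject
13. q=(1,20) nearest=3 d=12 new=(6,12) → add node 10 parent=3 cost=12
14. q=(31,10) nearest=8 d=8 new=(27,6) → blocked by [27,35]×[3,8], reject
15. q=(37,19) nearest=8 d=17 new=(27,6) → blocked by [27,35]×[3,8], reject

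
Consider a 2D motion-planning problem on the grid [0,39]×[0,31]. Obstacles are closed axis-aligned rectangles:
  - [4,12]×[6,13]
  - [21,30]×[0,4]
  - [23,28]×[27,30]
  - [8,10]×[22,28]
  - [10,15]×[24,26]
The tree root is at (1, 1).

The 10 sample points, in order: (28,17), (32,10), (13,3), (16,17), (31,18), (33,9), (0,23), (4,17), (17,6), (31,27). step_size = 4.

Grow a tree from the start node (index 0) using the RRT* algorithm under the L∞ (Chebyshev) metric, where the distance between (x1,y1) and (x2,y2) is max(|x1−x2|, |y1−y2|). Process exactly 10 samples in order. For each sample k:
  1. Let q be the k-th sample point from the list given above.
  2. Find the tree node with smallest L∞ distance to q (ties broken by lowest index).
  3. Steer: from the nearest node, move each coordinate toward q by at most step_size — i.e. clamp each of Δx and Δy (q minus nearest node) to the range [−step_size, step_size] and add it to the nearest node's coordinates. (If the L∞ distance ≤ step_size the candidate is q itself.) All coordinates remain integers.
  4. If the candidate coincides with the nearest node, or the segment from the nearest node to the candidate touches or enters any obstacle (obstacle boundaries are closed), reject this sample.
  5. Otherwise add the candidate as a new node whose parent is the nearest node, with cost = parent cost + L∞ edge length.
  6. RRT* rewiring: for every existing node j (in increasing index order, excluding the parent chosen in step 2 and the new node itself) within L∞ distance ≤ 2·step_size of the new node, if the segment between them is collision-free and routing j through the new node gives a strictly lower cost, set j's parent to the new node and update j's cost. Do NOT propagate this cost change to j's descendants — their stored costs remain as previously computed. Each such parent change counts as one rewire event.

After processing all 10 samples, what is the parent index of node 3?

Parent of node 3: 2

1. q=(28,17) nearest=0 d=27 new=(5,5) → add node 1 parent=0 cost=4
2. q=(32,10) nearest=1 d=27 new=(9,9) → blocked by [4,12]×[6,13], reject
3. q=(13,3) nearest=1 d=8 new=(9,3) → add node 2 parent=1 cost=8
4. q=(16,17) nearest=1 d=12 new=(9,9) → blocked by [4,12]×[6,13], reject
5. q=(31,18) nearest=2 d=22 new=(13,7) → blocked by [4,12]×[6,13], reject
6. q=(33,9) nearest=2 d=24 new=(13,7) → blocked by [4,12]×[6,13], reject
7. q=(0,23) nearest=1 d=18 new=(1,9) → blocked by [4,12]×[6,13], reject
8. q=(4,17) nearest=1 d=12 new=(4,9) → blocked by [4,12]×[6,13], reject
9. q=(17,6) nearest=2 d=8 new=(13,6) → add node 3 parent=2 cost=12
10. q=(31,27) nearest=3 d=21 new=(17,10) → add node 4 parent=3 cost=16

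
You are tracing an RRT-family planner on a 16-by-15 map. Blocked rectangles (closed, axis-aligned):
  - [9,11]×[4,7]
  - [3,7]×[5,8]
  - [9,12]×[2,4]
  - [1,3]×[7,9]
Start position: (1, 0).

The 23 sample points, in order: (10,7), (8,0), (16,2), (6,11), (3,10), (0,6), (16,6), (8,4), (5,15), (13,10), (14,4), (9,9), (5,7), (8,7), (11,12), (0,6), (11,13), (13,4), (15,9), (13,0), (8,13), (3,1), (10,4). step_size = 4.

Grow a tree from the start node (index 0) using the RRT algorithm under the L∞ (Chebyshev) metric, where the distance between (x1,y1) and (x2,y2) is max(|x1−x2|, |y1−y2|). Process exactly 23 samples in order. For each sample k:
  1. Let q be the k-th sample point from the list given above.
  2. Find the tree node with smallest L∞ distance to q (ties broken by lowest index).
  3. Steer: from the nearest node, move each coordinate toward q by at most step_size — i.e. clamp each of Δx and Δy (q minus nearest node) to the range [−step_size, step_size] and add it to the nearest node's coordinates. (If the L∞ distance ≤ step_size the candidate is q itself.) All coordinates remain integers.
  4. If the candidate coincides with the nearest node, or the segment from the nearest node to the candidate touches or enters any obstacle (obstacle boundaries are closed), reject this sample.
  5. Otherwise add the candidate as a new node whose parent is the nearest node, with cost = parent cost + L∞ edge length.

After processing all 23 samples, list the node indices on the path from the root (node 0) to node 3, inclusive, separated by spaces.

Path: 0 1 3

1. q=(10,7) nearest=0 d=9 new=(5,4) → add node 1 parent=0 cost=4
2. q=(8,0) nearest=1 d=4 new=(8,0) → add node 2 parent=1 cost=8
3. q=(16,2) nearest=2 d=8 new=(12,2) → blocked by [9,12]×[2,4], reject
4. q=(6,11) nearest=1 d=7 new=(6,8) → blocked by [3,7]×[5,8], reject
5. q=(3,10) nearest=1 d=6 new=(3,8) → blocked by [3,7]×[5,8], reject
6. q=(0,6) nearest=1 d=5 new=(1,6) → blocked by [3,7]×[5,8], reject
7. q=(16,6) nearest=2 d=8 new=(12,4) → blocked by [9,12]×[2,4], reject
8. q=(8,4) nearest=1 d=3 new=(8,4) → add node 3 parent=1 cost=7
9. q=(5,15) nearest=1 d=11 new=(5,8) → blocked by [3,7]×[5,8], reject
10. q=(13,10) nearest=3 d=6 new=(12,8) → blocked by [9,11]×[4,7], reject
11. q=(14,4) nearest=2 d=6 new=(12,4) → blocked by [9,12]×[2,4], reject
12. q=(9,9) nearest=1 d=5 new=(9,8) → blocked by [3,7]×[5,8], reject
13. q=(5,7) nearest=1 d=3 new=(5,7) → blocked by [3,7]×[5,8], reject
14. q=(8,7) nearest=1 d=3 new=(8,7) → blocked by [3,7]×[5,8], reject
15. q=(11,12) nearest=1 d=8 new=(9,8) → blocked by [3,7]×[5,8], reject
16. q=(0,6) nearest=1 d=5 new=(1,6) → blocked by [3,7]×[5,8], reject
17. q=(11,13) nearest=1 d=9 new=(9,8) → blocked by [3,7]×[5,8], reject
18. q=(13,4) nearest=2 d=5 new=(12,4) → blocked by [9,12]×[2,4], reject
19. q=(15,9) nearest=3 d=7 new=(12,8) → blocked by [9,11]×[4,7], reject
20. q=(13,0) nearest=2 d=5 new=(12,0) → add node 4 parent=2 cost=12
21. q=(8,13) nearest=1 d=9 new=(8,8) → blocked by [3,7]×[5,8], reject
22. q=(3,1) nearest=0 d=2 new=(3,1) → add node 5 parent=0 cost=2
23. q=(10,4) nearest=3 d=2 new=(10,4) → blocked by [9,11]×[4,7], reject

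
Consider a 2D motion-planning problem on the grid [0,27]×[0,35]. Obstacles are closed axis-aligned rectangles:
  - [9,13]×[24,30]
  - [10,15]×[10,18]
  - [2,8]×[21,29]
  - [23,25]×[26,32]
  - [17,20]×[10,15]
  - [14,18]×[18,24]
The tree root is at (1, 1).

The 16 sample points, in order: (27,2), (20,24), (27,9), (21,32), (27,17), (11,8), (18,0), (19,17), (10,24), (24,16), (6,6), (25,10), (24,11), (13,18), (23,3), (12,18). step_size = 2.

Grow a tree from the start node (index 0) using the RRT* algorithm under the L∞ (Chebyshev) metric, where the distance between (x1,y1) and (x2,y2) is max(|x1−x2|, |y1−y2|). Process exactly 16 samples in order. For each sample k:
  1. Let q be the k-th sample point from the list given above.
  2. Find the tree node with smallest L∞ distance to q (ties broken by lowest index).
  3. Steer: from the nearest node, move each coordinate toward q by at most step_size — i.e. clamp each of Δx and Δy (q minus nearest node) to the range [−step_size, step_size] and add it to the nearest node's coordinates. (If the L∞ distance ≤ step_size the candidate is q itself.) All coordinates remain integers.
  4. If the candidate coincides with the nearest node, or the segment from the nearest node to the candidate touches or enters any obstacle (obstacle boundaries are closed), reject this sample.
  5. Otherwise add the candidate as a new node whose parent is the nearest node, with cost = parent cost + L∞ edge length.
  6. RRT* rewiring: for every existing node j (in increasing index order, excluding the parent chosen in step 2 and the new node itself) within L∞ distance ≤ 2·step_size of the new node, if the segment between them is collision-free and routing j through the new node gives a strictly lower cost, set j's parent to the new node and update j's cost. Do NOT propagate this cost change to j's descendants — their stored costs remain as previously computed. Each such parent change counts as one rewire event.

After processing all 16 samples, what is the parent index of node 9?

Parent of node 9: 7

1. q=(27,2) nearest=0 d=26 new=(3,2) → add node 1 parent=0 cost=2
2. q=(20,24) nearest=1 d=22 new=(5,4) → add node 2 parent=1 cost=4
3. q=(27,9) nearest=2 d=22 new=(7,6) → add node 3 parent=2 cost=6
4. q=(21,32) nearest=3 d=26 new=(9,8) → add node 4 parent=3 cost=8
5. q=(27,17) nearest=4 d=18 new=(11,10) → blocked by [10,15]×[10,18], reject
6. q=(11,8) nearest=4 d=2 new=(11,8) → add node 5 parent=4 cost=10
7. q=(18,0) nearest=5 d=8 new=(13,6) → add node 6 parent=5 cost=12
8. q=(19,17) nearest=5 d=9 new=(13,10) → blocked by [10,15]×[10,18], reject
9. q=(10,24) nearest=4 d=16 new=(10,10) → blocked by [10,15]×[10,18], reject
10. q=(24,16) nearest=6 d=11 new=(15,8) → add node 7 parent=6 cost=14
11. q=(6,6) nearest=3 d=1 new=(6,6) → add node 8 parent=3 cost=7
12. q=(25,10) nearest=7 d=10 new=(17,10) → blocked by [17,20]×[10,15], reject
13. q=(24,11) nearest=7 d=9 new=(17,10) → blocked by [17,20]×[10,15], reject
14. q=(13,18) nearest=4 d=10 new=(11,10) → blocked by [10,15]×[10,18], reject
15. q=(23,3) nearest=7 d=8 new=(17,6) → add node 9 parent=7 cost=16
16. q=(12,18) nearest=4 d=10 new=(11,10) → blocked by [10,15]×[10,18], reject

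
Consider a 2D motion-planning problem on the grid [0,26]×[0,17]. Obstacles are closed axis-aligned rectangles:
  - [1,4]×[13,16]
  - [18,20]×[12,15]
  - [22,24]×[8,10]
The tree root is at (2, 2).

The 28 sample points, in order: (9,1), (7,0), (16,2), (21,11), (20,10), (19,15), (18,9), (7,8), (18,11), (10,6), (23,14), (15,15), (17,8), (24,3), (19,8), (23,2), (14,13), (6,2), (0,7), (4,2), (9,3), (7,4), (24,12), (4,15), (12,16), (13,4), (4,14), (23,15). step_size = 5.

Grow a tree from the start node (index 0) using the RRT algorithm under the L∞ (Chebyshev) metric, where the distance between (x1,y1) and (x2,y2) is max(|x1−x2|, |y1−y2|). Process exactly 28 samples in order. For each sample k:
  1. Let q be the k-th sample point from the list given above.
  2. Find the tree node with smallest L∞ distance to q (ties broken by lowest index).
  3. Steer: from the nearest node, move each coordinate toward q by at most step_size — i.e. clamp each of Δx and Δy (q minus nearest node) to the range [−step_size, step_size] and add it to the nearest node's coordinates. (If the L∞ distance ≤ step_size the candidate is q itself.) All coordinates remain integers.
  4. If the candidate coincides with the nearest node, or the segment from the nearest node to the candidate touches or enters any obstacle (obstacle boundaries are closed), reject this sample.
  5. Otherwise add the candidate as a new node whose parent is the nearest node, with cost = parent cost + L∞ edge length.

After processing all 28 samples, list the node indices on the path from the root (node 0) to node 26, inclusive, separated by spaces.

Path: 0 1 3 4 5 10 26

1. q=(9,1) nearest=0 d=7 new=(7,1) → add node 1 parent=0 cost=5
2. q=(7,0) nearest=1 d=1 new=(7,0) → add node 2 parent=1 cost=6
3. q=(16,2) nearest=1 d=9 new=(12,2) → add node 3 parent=1 cost=10
4. q=(21,11) nearest=3 d=9 new=(17,7) → add node 4 parent=3 cost=15
5. q=(20,10) nearest=4 d=3 new=(20,10) → add node 5 parent=4 cost=18
6. q=(19,15) nearest=5 d=5 new=(19,15) → blocked by [18,20]×[12,15], reject
7. q=(18,9) nearest=4 d=2 new=(18,9) → add node 6 parent=4 cost=17
8. q=(7,8) nearest=0 d=6 new=(7,7) → add node 7 parent=0 cost=5
9. q=(18,11) nearest=5 d=2 new=(18,11) → add node 8 parent=5 cost=20
10. q=(10,6) nearest=7 d=3 new=(10,6) → add node 9 parent=7 cost=8
11. q=(23,14) nearest=5 d=4 new=(23,14) → add node 10 parent=5 cost=22
12. q=(15,15) nearest=8 d=4 new=(15,15) → add node 11 parent=8 cost=24
13. q=(17,8) nearest=4 d=1 new=(17,8) → add node 12 parent=4 cost=16
14. q=(24,3) nearest=6 d=6 new=(23,4) → add node 13 parent=6 cost=22
15. q=(19,8) nearest=6 d=1 new=(19,8) → add node 14 parent=6 cost=18
16. q=(23,2) nearest=13 d=2 new=(23,2) → add node 15 parent=13 cost=24
17. q=(14,13) nearest=11 d=2 new=(14,13) → add node 16 parent=11 cost=26
18. q=(6,2) nearest=1 d=1 new=(6,2) → add node 17 parent=1 cost=6
19. q=(0,7) nearest=0 d=5 new=(0,7) → add node 18 parent=0 cost=5
20. q=(4,2) nearest=0 d=2 new=(4,2) → add node 19 parent=0 cost=2
21. q=(9,3) nearest=1 d=2 new=(9,3) → add node 20 parent=1 cost=7
22. q=(7,4) nearest=17 d=2 new=(7,4) → add node 21 parent=17 cost=8
23. q=(24,12) nearest=10 d=2 new=(24,12) → add node 22 parent=10 cost=24
24. q=(4,15) nearest=7 d=8 new=(4,12) → add node 23 parent=7 cost=10
25. q=(12,16) nearest=11 d=3 new=(12,16) → add node 24 parent=11 cost=27
26. q=(13,4) nearest=3 d=2 new=(13,4) → add node 25 parent=3 cost=12
27. q=(4,14) nearest=23 d=2 new=(4,14) → blocked by [1,4]×[13,16], reject
28. q=(23,15) nearest=10 d=1 new=(23,15) → add node 26 parent=10 cost=23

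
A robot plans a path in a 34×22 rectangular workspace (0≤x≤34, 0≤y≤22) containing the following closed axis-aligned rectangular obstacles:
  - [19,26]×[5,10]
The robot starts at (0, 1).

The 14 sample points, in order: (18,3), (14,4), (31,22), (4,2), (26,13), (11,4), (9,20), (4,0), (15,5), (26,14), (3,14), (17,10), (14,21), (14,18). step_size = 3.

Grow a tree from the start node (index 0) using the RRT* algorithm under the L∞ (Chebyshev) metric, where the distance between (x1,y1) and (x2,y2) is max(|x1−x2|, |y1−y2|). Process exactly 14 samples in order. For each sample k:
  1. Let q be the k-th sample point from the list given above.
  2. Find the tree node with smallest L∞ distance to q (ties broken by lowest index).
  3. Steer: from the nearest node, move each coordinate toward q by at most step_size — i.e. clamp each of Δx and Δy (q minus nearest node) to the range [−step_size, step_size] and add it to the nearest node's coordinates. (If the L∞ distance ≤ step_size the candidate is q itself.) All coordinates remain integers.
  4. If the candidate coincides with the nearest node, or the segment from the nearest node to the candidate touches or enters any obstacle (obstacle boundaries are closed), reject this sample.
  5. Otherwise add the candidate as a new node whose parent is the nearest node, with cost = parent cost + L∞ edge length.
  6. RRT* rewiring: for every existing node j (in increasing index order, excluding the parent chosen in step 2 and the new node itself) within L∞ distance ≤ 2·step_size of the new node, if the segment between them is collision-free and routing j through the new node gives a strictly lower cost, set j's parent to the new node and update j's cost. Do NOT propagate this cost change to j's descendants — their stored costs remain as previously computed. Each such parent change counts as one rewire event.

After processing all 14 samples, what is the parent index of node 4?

Parent of node 4: 1

1. q=(18,3) nearest=0 d=18 new=(3,3) → add node 1 parent=0 cost=3
2. q=(14,4) nearest=1 d=11 new=(6,4) → add node 2 parent=1 cost=6
3. q=(31,22) nearest=2 d=25 new=(9,7) → add node 3 parent=2 cost=9
4. q=(4,2) nearest=1 d=1 new=(4,2) → add node 4 parent=1 cost=4
5. q=(26,13) nearest=3 d=17 new=(12,10) → add node 5 parent=3 cost=12
6. q=(11,4) nearest=3 d=3 new=(11,4) → add node 6 parent=3 cost=12
7. q=(9,20) nearest=5 d=10 new=(9,13) → add node 7 parent=5 cost=15
8. q=(4,0) nearest=4 d=2 new=(4,0) → add node 8 parent=4 cost=6
9. q=(15,5) nearest=6 d=4 new=(14,5) → add node 9 parent=6 cost=15
10. q=(26,14) nearest=9 d=12 new=(17,8) → add node 10 parent=9 cost=18
11. q=(3,14) nearest=7 d=6 new=(6,14) → add node 11 parent=7 cost=18
12. q=(17,10) nearest=10 d=2 new=(17,10) → add node 12 parent=10 cost=20
13. q=(14,21) nearest=7 d=8 new=(12,16) → add node 13 parent=7 cost=18
14. q=(14,18) nearest=13 d=2 new=(14,18) → add node 14 parent=13 cost=20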